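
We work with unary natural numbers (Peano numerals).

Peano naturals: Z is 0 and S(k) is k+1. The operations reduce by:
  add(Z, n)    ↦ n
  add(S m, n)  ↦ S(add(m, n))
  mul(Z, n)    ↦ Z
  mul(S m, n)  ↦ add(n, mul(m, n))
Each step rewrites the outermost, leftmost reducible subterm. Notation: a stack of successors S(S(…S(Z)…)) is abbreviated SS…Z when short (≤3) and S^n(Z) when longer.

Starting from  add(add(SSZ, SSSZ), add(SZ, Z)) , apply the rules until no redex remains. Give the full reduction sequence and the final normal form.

Answer: normal form = S^6(Z)  (in 11 steps)

Reduction:
  start: add(add(SSZ, SSSZ), add(SZ, Z))
  step 1: add(S(add(SZ, SSSZ)), add(SZ, Z))
  step 2: S(add(add(SZ, SSSZ), add(SZ, Z)))
  step 3: S(add(S(add(Z, SSSZ)), add(SZ, Z)))
  step 4: S(S(add(add(Z, SSSZ), add(SZ, Z))))
  step 5: S(S(add(SSSZ, add(SZ, Z))))
  step 6: S(S(S(add(SSZ, add(SZ, Z)))))
  step 7: S(S(S(S(add(SZ, add(SZ, Z))))))
  step 8: S(S(S(S(S(add(Z, add(SZ, Z)))))))
  step 9: S(S(S(S(S(add(SZ, Z))))))
  step 10: S(S(S(S(S(S(add(Z, Z)))))))
  step 11: S^6(Z)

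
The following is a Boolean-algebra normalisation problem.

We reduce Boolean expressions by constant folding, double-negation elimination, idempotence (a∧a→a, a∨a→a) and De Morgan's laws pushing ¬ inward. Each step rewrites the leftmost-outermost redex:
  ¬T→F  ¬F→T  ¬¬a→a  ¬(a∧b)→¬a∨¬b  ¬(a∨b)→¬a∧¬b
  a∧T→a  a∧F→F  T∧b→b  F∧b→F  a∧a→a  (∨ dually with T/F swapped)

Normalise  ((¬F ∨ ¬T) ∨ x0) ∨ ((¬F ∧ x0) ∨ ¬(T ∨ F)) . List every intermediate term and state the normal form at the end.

Answer: normal form = T  (in 4 steps)

Derivation:
  start: ((¬F ∨ ¬T) ∨ x0) ∨ ((¬F ∧ x0) ∨ ¬(T ∨ F))
  step 1: ((T ∨ ¬T) ∨ x0) ∨ ((¬F ∧ x0) ∨ ¬(T ∨ F))
  step 2: (T ∨ x0) ∨ ((¬F ∧ x0) ∨ ¬(T ∨ F))
  step 3: T ∨ ((¬F ∧ x0) ∨ ¬(T ∨ F))
  step 4: T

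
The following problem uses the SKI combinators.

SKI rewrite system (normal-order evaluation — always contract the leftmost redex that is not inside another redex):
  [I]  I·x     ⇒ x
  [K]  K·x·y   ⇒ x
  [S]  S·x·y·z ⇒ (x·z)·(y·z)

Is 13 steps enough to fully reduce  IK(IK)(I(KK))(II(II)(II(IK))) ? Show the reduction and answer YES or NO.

  start: IK(IK)(I(KK))(II(II)(II(IK)))
  →1  K(IK)(I(KK))(II(II)(II(IK)))
  →2  IK(II(II)(II(IK)))
  →3  K(II(II)(II(IK)))
  →4  K(I(II)(II(IK)))
  →5  K(II(II(IK)))
  →6  K(I(II(IK)))
  →7  K(II(IK))
  →8  K(I(IK))
  →9  K(IK)
  →10  KK

Answer: YES — reaches normal form KK in 10 ≤ 13 steps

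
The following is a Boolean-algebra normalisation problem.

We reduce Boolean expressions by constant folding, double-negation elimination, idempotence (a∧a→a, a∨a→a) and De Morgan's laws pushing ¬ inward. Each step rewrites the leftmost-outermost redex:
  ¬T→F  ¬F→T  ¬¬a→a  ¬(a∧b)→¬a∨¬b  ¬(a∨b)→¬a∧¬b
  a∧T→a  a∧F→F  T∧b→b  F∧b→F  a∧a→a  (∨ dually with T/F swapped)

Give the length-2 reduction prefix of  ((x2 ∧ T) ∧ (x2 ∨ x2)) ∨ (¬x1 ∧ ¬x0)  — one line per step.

  start: ((x2 ∧ T) ∧ (x2 ∨ x2)) ∨ (¬x1 ∧ ¬x0)
  →1  (x2 ∧ (x2 ∨ x2)) ∨ (¬x1 ∧ ¬x0)
  →2  (x2 ∧ x2) ∨ (¬x1 ∧ ¬x0)

Answer: after 2 steps: (x2 ∧ x2) ∨ (¬x1 ∧ ¬x0)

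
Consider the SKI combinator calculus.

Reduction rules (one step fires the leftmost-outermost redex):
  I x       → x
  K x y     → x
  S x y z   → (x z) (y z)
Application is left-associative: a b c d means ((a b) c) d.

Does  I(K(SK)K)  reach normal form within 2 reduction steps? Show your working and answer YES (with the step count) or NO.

  start: I(K(SK)K)
  [1] K(SK)K
  [2] SK

Answer: YES — reaches normal form SK in 2 ≤ 2 steps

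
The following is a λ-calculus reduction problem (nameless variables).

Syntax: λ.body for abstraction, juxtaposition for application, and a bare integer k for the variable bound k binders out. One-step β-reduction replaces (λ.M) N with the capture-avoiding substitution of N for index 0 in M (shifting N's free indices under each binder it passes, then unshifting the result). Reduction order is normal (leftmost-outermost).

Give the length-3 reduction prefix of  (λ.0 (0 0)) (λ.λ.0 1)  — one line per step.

  start: (λ.0 (0 0)) (λ.λ.0 1)
  [1] (λ.λ.0 1) ((λ.λ.0 1) (λ.λ.0 1))
  [2] λ.0 ((λ.λ.0 1) (λ.λ.0 1))
  [3] λ.0 (λ.0 (λ.λ.0 1))

Answer: after 3 steps: λ.0 (λ.0 (λ.λ.0 1))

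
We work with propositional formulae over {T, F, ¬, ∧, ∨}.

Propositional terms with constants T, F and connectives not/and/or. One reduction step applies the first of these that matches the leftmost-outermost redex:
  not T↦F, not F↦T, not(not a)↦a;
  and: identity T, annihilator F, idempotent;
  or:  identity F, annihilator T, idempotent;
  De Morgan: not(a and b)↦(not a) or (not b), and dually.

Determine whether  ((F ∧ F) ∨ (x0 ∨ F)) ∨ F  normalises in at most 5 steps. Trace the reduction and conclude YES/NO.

  start: ((F ∧ F) ∨ (x0 ∨ F)) ∨ F
  [1] (F ∧ F) ∨ (x0 ∨ F)
  [2] F ∨ (x0 ∨ F)
  [3] x0 ∨ F
  [4] x0

Answer: YES — reaches normal form x0 in 4 ≤ 5 steps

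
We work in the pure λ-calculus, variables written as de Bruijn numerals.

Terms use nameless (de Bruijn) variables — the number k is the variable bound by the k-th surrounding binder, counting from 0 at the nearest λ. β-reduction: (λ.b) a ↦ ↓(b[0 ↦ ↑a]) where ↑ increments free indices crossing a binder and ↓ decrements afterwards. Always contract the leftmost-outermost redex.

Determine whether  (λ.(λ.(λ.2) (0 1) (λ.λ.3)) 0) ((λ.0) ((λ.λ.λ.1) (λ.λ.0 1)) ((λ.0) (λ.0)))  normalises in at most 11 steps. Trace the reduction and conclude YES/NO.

Answer: YES — reaches normal form λ.0 in 8 ≤ 11 steps

Reduction:
  start: (λ.(λ.(λ.2) (0 1) (λ.λ.3)) 0) ((λ.0) ((λ.λ.λ.1) (λ.λ.0 1)) ((λ.0) (λ.0)))
  →1  (λ.(λ.(λ.0) ((λ.λ.λ.1) (λ.λ.0 1)) ((λ.0) (λ.0))) (0 ((λ.0) ((λ.λ.λ.1) (λ.λ.0 1)) ((λ.0) (λ.0)))) (λ.λ.(λ.0) ((λ.λ.λ.1) (λ.λ.0 1)) ((λ.0) (λ.0)))) ((λ.0) ((λ.λ.λ.1) (λ.λ.0 1)) ((λ.0) (λ.0)))
  →2  (λ.(λ.0) ((λ.λ.λ.1) (λ.λ.0 1)) ((λ.0) (λ.0))) ((λ.0) ((λ.λ.λ.1) (λ.λ.0 1)) ((λ.0) (λ.0)) ((λ.0) ((λ.λ.λ.1) (λ.λ.0 1)) ((λ.0) (λ.0)))) (λ.λ.(λ.0) ((λ.λ.λ.1) (λ.λ.0 1)) ((λ.0) (λ.0)))
  →3  (λ.0) ((λ.λ.λ.1) (λ.λ.0 1)) ((λ.0) (λ.0)) (λ.λ.(λ.0) ((λ.λ.λ.1) (λ.λ.0 1)) ((λ.0) (λ.0)))
  →4  (λ.λ.λ.1) (λ.λ.0 1) ((λ.0) (λ.0)) (λ.λ.(λ.0) ((λ.λ.λ.1) (λ.λ.0 1)) ((λ.0) (λ.0)))
  →5  (λ.λ.1) ((λ.0) (λ.0)) (λ.λ.(λ.0) ((λ.λ.λ.1) (λ.λ.0 1)) ((λ.0) (λ.0)))
  →6  (λ.(λ.0) (λ.0)) (λ.λ.(λ.0) ((λ.λ.λ.1) (λ.λ.0 1)) ((λ.0) (λ.0)))
  →7  (λ.0) (λ.0)
  →8  λ.0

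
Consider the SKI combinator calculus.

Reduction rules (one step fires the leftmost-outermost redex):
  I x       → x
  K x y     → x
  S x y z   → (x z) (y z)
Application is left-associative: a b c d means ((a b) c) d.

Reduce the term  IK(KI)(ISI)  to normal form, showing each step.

  start: IK(KI)(ISI)
  step 1: K(KI)(ISI)
  step 2: KI

Answer: normal form = KI  (in 2 steps)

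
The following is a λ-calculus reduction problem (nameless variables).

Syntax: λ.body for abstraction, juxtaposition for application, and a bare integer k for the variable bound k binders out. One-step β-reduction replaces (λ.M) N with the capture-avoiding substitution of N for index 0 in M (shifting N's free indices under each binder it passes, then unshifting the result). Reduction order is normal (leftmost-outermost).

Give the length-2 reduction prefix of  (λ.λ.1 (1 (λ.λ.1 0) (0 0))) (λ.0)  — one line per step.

Answer: after 2 steps: λ.(λ.0) (λ.λ.1 0) (0 0)

Reduction:
  start: (λ.λ.1 (1 (λ.λ.1 0) (0 0))) (λ.0)
  →1  λ.(λ.0) ((λ.0) (λ.λ.1 0) (0 0))
  →2  λ.(λ.0) (λ.λ.1 0) (0 0)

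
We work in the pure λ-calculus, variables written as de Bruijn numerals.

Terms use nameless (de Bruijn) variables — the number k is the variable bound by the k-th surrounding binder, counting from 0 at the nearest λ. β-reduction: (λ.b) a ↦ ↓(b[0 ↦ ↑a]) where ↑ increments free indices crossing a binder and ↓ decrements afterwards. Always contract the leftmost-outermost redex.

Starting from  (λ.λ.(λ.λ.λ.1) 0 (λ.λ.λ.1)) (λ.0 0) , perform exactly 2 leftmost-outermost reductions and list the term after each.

Answer: after 2 steps: λ.(λ.λ.1) (λ.λ.λ.1)

Derivation:
  start: (λ.λ.(λ.λ.λ.1) 0 (λ.λ.λ.1)) (λ.0 0)
  [1] λ.(λ.λ.λ.1) 0 (λ.λ.λ.1)
  [2] λ.(λ.λ.1) (λ.λ.λ.1)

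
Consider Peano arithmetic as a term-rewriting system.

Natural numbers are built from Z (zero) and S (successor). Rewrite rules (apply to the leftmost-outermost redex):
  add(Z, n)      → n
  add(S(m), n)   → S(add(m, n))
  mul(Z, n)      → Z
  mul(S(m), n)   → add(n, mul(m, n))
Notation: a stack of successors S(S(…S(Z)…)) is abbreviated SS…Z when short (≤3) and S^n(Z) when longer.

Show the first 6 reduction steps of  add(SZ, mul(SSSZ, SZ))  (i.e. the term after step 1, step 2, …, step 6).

  start: add(SZ, mul(SSSZ, SZ))
  →1  S(add(Z, mul(SSSZ, SZ)))
  →2  S(mul(SSSZ, SZ))
  →3  S(add(SZ, mul(SSZ, SZ)))
  →4  S(S(add(Z, mul(SSZ, SZ))))
  →5  S(S(mul(SSZ, SZ)))
  →6  S(S(add(SZ, mul(SZ, SZ))))

Answer: after 6 steps: S(S(add(SZ, mul(SZ, SZ))))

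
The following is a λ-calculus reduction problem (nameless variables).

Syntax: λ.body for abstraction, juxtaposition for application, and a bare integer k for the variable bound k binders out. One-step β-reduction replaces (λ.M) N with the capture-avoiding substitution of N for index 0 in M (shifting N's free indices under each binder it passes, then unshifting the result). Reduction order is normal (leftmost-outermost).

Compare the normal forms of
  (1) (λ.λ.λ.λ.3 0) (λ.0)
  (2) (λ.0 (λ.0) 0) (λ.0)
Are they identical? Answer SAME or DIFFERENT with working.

Answer: DIFFERENT — A ⇓ λ.λ.λ.0, B ⇓ λ.0

Derivation:
Term A:
  start: (λ.λ.λ.λ.3 0) (λ.0)
  step 1: λ.λ.λ.(λ.0) 0
  step 2: λ.λ.λ.0

Term B:
  start: (λ.0 (λ.0) 0) (λ.0)
  step 1: (λ.0) (λ.0) (λ.0)
  step 2: (λ.0) (λ.0)
  step 3: λ.0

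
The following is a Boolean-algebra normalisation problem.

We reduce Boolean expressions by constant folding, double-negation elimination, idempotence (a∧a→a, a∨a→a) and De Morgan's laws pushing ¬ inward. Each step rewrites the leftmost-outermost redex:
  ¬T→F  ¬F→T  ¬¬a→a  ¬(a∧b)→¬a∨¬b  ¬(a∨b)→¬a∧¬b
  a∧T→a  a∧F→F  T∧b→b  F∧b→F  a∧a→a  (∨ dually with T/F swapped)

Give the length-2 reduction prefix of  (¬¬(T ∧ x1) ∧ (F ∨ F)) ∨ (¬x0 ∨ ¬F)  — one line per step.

  start: (¬¬(T ∧ x1) ∧ (F ∨ F)) ∨ (¬x0 ∨ ¬F)
  step 1: ((T ∧ x1) ∧ (F ∨ F)) ∨ (¬x0 ∨ ¬F)
  step 2: (x1 ∧ (F ∨ F)) ∨ (¬x0 ∨ ¬F)

Answer: after 2 steps: (x1 ∧ (F ∨ F)) ∨ (¬x0 ∨ ¬F)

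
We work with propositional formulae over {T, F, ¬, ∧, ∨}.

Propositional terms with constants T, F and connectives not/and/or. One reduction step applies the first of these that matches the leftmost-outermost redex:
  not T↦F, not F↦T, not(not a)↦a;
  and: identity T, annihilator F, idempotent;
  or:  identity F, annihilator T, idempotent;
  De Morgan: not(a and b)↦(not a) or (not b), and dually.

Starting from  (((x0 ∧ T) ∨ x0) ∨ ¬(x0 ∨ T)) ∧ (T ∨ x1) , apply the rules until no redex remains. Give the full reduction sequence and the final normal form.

  start: (((x0 ∧ T) ∨ x0) ∨ ¬(x0 ∨ T)) ∧ (T ∨ x1)
  [1] ((x0 ∨ x0) ∨ ¬(x0 ∨ T)) ∧ (T ∨ x1)
  [2] (x0 ∨ ¬(x0 ∨ T)) ∧ (T ∨ x1)
  [3] (x0 ∨ (¬x0 ∧ ¬T)) ∧ (T ∨ x1)
  [4] (x0 ∨ (¬x0 ∧ F)) ∧ (T ∨ x1)
  [5] (x0 ∨ F) ∧ (T ∨ x1)
  [6] x0 ∧ (T ∨ x1)
  [7] x0 ∧ T
  [8] x0

Answer: normal form = x0  (in 8 steps)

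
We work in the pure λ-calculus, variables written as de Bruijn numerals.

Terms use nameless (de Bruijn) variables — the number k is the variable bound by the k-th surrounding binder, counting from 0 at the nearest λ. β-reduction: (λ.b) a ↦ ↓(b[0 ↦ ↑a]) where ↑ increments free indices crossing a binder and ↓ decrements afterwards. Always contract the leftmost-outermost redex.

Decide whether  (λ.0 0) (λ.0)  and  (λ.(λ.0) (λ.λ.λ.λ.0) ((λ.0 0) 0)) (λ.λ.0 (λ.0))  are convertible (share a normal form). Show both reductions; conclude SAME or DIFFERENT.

Answer: DIFFERENT — A ⇓ λ.0, B ⇓ λ.λ.λ.0

Derivation:
Term A:
  start: (λ.0 0) (λ.0)
  step 1: (λ.0) (λ.0)
  step 2: λ.0

Term B:
  start: (λ.(λ.0) (λ.λ.λ.λ.0) ((λ.0 0) 0)) (λ.λ.0 (λ.0))
  step 1: (λ.0) (λ.λ.λ.λ.0) ((λ.0 0) (λ.λ.0 (λ.0)))
  step 2: (λ.λ.λ.λ.0) ((λ.0 0) (λ.λ.0 (λ.0)))
  step 3: λ.λ.λ.0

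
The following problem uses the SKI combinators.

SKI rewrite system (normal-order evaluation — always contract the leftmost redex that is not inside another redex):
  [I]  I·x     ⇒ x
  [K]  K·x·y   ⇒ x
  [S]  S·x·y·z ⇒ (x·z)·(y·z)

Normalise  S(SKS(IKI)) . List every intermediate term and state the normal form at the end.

  start: S(SKS(IKI))
  step 1: S(K(IKI)(S(IKI)))
  step 2: S(IKI)
  step 3: S(KI)

Answer: normal form = S(KI)  (in 3 steps)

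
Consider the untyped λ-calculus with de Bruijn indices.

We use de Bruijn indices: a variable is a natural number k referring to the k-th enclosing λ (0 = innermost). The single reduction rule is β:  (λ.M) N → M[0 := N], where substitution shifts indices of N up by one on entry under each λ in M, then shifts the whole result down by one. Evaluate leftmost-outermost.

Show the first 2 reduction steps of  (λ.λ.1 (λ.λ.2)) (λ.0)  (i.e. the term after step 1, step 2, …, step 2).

Answer: after 2 steps: λ.λ.λ.2

Reduction:
  start: (λ.λ.1 (λ.λ.2)) (λ.0)
  →1  λ.(λ.0) (λ.λ.2)
  →2  λ.λ.λ.2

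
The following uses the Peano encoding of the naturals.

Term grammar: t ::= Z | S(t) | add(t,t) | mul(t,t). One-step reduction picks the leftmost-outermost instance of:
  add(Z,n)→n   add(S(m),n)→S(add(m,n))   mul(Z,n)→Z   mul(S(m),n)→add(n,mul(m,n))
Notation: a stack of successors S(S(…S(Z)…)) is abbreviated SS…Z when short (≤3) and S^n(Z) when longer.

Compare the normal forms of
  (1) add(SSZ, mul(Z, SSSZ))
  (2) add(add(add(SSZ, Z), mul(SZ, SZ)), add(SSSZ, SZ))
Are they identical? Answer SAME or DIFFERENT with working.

Term A:
  start: add(SSZ, mul(Z, SSSZ))
  →1  S(add(SZ, mul(Z, SSSZ)))
  →2  S(S(add(Z, mul(Z, SSSZ))))
  →3  S(S(mul(Z, SSSZ)))
  →4  SSZ

Term B:
  start: add(add(add(SSZ, Z), mul(SZ, SZ)), add(SSSZ, SZ))
  →1  add(add(S(add(SZ, Z)), mul(SZ, SZ)), add(SSSZ, SZ))
  →2  add(S(add(add(SZ, Z), mul(SZ, SZ))), add(SSSZ, SZ))
  →3  S(add(add(add(SZ, Z), mul(SZ, SZ)), add(SSSZ, SZ)))
  →4  S(add(add(S(add(Z, Z)), mul(SZ, SZ)), add(SSSZ, SZ)))
  →5  S(add(S(add(add(Z, Z), mul(SZ, SZ))), add(SSSZ, SZ)))
  →6  S(S(add(add(add(Z, Z), mul(SZ, SZ)), add(SSSZ, SZ))))
  →7  S(S(add(add(Z, mul(SZ, SZ)), add(SSSZ, SZ))))
  →8  S(S(add(mul(SZ, SZ), add(SSSZ, SZ))))
  →9  S(S(add(add(SZ, mul(Z, SZ)), add(SSSZ, SZ))))
  →10  S(S(add(S(add(Z, mul(Z, SZ))), add(SSSZ, SZ))))
  →11  S(S(S(add(add(Z, mul(Z, SZ)), add(SSSZ, SZ)))))
  →12  S(S(S(add(mul(Z, SZ), add(SSSZ, SZ)))))
  →13  S(S(S(add(Z, add(SSSZ, SZ)))))
  →14  S(S(S(add(SSSZ, SZ))))
  →15  S(S(S(S(add(SSZ, SZ)))))
  →16  S(S(S(S(S(add(SZ, SZ))))))
  →17  S(S(S(S(S(S(add(Z, SZ)))))))
  →18  S^7(Z)

Answer: DIFFERENT — A ⇓ SSZ, B ⇓ S^7(Z)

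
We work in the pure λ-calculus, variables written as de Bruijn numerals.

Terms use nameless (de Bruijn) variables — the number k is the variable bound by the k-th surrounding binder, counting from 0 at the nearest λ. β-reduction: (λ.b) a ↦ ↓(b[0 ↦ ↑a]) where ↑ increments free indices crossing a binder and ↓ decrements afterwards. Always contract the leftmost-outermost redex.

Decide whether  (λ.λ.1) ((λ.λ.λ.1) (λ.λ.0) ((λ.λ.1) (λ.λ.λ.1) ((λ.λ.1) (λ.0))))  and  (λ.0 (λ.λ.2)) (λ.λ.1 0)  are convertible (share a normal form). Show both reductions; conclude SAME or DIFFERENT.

Term A:
  start: (λ.λ.1) ((λ.λ.λ.1) (λ.λ.0) ((λ.λ.1) (λ.λ.λ.1) ((λ.λ.1) (λ.0))))
  [1] λ.(λ.λ.λ.1) (λ.λ.0) ((λ.λ.1) (λ.λ.λ.1) ((λ.λ.1) (λ.0)))
  [2] λ.(λ.λ.1) ((λ.λ.1) (λ.λ.λ.1) ((λ.λ.1) (λ.0)))
  [3] λ.λ.(λ.λ.1) (λ.λ.λ.1) ((λ.λ.1) (λ.0))
  [4] λ.λ.(λ.λ.λ.λ.1) ((λ.λ.1) (λ.0))
  [5] λ.λ.λ.λ.λ.1

Term B:
  start: (λ.0 (λ.λ.2)) (λ.λ.1 0)
  [1] (λ.λ.1 0) (λ.λ.λ.λ.1 0)
  [2] λ.(λ.λ.λ.λ.1 0) 0
  [3] λ.λ.λ.λ.1 0

Answer: DIFFERENT — A ⇓ λ.λ.λ.λ.λ.1, B ⇓ λ.λ.λ.λ.1 0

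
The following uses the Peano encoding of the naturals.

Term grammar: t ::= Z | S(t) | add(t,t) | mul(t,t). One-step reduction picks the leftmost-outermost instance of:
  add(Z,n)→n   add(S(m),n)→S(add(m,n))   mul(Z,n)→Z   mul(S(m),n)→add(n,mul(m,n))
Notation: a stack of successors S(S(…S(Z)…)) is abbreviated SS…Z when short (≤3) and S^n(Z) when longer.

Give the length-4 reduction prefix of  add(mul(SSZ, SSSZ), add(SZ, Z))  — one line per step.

  start: add(mul(SSZ, SSSZ), add(SZ, Z))
  step 1: add(add(SSSZ, mul(SZ, SSSZ)), add(SZ, Z))
  step 2: add(S(add(SSZ, mul(SZ, SSSZ))), add(SZ, Z))
  step 3: S(add(add(SSZ, mul(SZ, SSSZ)), add(SZ, Z)))
  step 4: S(add(S(add(SZ, mul(SZ, SSSZ))), add(SZ, Z)))

Answer: after 4 steps: S(add(S(add(SZ, mul(SZ, SSSZ))), add(SZ, Z)))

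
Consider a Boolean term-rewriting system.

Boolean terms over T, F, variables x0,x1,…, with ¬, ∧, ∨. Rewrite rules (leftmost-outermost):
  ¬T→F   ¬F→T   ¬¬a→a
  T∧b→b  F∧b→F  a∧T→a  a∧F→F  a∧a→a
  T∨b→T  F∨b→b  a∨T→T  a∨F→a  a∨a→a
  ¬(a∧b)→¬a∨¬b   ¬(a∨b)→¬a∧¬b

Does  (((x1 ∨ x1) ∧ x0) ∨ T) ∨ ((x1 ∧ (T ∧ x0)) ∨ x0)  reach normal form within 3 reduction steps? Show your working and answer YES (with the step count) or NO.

Answer: YES — reaches normal form T in 2 ≤ 3 steps

Reduction:
  start: (((x1 ∨ x1) ∧ x0) ∨ T) ∨ ((x1 ∧ (T ∧ x0)) ∨ x0)
  step 1: T ∨ ((x1 ∧ (T ∧ x0)) ∨ x0)
  step 2: T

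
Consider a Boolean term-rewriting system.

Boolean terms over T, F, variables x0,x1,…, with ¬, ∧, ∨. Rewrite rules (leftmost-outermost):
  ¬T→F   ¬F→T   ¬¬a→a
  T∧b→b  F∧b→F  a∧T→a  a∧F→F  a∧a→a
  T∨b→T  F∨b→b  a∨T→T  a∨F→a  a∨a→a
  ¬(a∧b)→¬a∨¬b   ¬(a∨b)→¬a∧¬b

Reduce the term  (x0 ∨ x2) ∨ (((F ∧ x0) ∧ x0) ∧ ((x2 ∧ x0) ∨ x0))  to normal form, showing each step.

  start: (x0 ∨ x2) ∨ (((F ∧ x0) ∧ x0) ∧ ((x2 ∧ x0) ∨ x0))
  [1] (x0 ∨ x2) ∨ ((F ∧ x0) ∧ ((x2 ∧ x0) ∨ x0))
  [2] (x0 ∨ x2) ∨ (F ∧ ((x2 ∧ x0) ∨ x0))
  [3] (x0 ∨ x2) ∨ F
  [4] x0 ∨ x2

Answer: normal form = x0 ∨ x2  (in 4 steps)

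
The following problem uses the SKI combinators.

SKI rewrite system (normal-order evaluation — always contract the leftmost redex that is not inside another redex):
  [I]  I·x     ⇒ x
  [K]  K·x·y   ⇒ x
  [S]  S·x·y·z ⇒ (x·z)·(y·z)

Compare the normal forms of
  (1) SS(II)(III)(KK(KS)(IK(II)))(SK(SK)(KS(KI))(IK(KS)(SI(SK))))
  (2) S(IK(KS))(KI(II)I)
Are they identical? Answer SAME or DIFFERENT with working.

Answer: DIFFERENT — A ⇓ I, B ⇓ S(K(KS))I

Derivation:
Term A:
  start: SS(II)(III)(KK(KS)(IK(II)))(SK(SK)(KS(KI))(IK(KS)(SI(SK))))
  [1] S(III)(II(III))(KK(KS)(IK(II)))(SK(SK)(KS(KI))(IK(KS)(SI(SK))))
  [2] III(KK(KS)(IK(II)))(II(III)(KK(KS)(IK(II))))(SK(SK)(KS(KI))(IK(KS)(SI(SK))))
  [3] II(KK(KS)(IK(II)))(II(III)(KK(KS)(IK(II))))(SK(SK)(KS(KI))(IK(KS)(SI(SK))))
  [4] I(KK(KS)(IK(II)))(II(III)(KK(KS)(IK(II))))(SK(SK)(KS(KI))(IK(KS)(SI(SK))))
  [5] KK(KS)(IK(II))(II(III)(KK(KS)(IK(II))))(SK(SK)(KS(KI))(IK(KS)(SI(SK))))
  [6] K(IK(II))(II(III)(KK(KS)(IK(II))))(SK(SK)(KS(KI))(IK(KS)(SI(SK))))
  [7] IK(II)(SK(SK)(KS(KI))(IK(KS)(SI(SK))))
  [8] K(II)(SK(SK)(KS(KI))(IK(KS)(SI(SK))))
  [9] II
  [10] I

Term B:
  start: S(IK(KS))(KI(II)I)
  [1] S(K(KS))(KI(II)I)
  [2] S(K(KS))(II)
  [3] S(K(KS))I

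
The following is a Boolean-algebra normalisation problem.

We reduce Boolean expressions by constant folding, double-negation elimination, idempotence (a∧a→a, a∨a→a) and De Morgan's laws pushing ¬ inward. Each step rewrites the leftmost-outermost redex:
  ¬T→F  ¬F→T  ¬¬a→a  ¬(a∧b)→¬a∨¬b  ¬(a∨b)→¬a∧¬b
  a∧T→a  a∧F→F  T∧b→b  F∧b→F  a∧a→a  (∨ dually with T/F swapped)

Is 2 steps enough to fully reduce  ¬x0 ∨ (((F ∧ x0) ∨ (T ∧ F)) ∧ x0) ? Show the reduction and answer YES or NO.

Answer: NO — after 2 steps the term is ¬x0 ∨ ((T ∧ F) ∧ x0), not yet normal

Reduction:
  start: ¬x0 ∨ (((F ∧ x0) ∨ (T ∧ F)) ∧ x0)
  →1  ¬x0 ∨ ((F ∨ (T ∧ F)) ∧ x0)
  →2  ¬x0 ∨ ((T ∧ F) ∧ x0)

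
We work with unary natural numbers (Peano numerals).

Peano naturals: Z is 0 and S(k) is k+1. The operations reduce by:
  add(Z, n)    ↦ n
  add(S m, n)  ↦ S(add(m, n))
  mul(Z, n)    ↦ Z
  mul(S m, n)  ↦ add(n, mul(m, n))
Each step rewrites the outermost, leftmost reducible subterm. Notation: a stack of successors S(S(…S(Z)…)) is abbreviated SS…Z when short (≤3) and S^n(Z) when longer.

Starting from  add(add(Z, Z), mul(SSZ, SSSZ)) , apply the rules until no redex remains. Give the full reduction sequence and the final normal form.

  start: add(add(Z, Z), mul(SSZ, SSSZ))
  step 1: add(Z, mul(SSZ, SSSZ))
  step 2: mul(SSZ, SSSZ)
  step 3: add(SSSZ, mul(SZ, SSSZ))
  step 4: S(add(SSZ, mul(SZ, SSSZ)))
  step 5: S(S(add(SZ, mul(SZ, SSSZ))))
  step 6: S(S(S(add(Z, mul(SZ, SSSZ)))))
  step 7: S(S(S(mul(SZ, SSSZ))))
  step 8: S(S(S(add(SSSZ, mul(Z, SSSZ)))))
  step 9: S(S(S(S(add(SSZ, mul(Z, SSSZ))))))
  step 10: S(S(S(S(S(add(SZ, mul(Z, SSSZ)))))))
  step 11: S(S(S(S(S(S(add(Z, mul(Z, SSSZ))))))))
  step 12: S(S(S(S(S(S(mul(Z, SSSZ)))))))
  step 13: S^6(Z)

Answer: normal form = S^6(Z)  (in 13 steps)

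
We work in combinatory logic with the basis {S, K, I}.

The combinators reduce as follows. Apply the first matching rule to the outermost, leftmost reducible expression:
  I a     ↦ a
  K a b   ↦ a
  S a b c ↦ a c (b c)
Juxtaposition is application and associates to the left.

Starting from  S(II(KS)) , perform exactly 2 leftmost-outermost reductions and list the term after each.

  start: S(II(KS))
  [1] S(I(KS))
  [2] S(KS)

Answer: after 2 steps: S(KS)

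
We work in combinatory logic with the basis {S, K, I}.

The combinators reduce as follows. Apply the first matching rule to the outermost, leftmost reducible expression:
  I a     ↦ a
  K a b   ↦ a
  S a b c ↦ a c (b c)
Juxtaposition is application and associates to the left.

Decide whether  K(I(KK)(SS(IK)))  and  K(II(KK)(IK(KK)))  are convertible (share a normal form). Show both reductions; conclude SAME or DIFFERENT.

Answer: SAME — A ⇓ KK, B ⇓ KK

Reduction:
Term A:
  start: K(I(KK)(SS(IK)))
  [1] K(KK(SS(IK)))
  [2] KK

Term B:
  start: K(II(KK)(IK(KK)))
  [1] K(I(KK)(IK(KK)))
  [2] K(KK(IK(KK)))
  [3] KK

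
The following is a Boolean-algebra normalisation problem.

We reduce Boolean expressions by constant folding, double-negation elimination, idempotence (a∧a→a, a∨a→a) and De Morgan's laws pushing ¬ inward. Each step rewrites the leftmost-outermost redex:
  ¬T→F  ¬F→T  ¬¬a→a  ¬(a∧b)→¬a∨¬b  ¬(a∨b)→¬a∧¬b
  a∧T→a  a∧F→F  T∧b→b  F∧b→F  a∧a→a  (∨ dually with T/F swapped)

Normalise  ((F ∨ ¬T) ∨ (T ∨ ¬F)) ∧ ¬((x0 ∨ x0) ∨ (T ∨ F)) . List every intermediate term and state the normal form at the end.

Answer: normal form = F  (in 12 steps)

Reduction:
  start: ((F ∨ ¬T) ∨ (T ∨ ¬F)) ∧ ¬((x0 ∨ x0) ∨ (T ∨ F))
  →1  (¬T ∨ (T ∨ ¬F)) ∧ ¬((x0 ∨ x0) ∨ (T ∨ F))
  →2  (F ∨ (T ∨ ¬F)) ∧ ¬((x0 ∨ x0) ∨ (T ∨ F))
  →3  (T ∨ ¬F) ∧ ¬((x0 ∨ x0) ∨ (T ∨ F))
  →4  T ∧ ¬((x0 ∨ x0) ∨ (T ∨ F))
  →5  ¬((x0 ∨ x0) ∨ (T ∨ F))
  →6  ¬(x0 ∨ x0) ∧ ¬(T ∨ F)
  →7  (¬x0 ∧ ¬x0) ∧ ¬(T ∨ F)
  →8  ¬x0 ∧ ¬(T ∨ F)
  →9  ¬x0 ∧ (¬T ∧ ¬F)
  →10  ¬x0 ∧ (F ∧ ¬F)
  →11  ¬x0 ∧ F
  →12  F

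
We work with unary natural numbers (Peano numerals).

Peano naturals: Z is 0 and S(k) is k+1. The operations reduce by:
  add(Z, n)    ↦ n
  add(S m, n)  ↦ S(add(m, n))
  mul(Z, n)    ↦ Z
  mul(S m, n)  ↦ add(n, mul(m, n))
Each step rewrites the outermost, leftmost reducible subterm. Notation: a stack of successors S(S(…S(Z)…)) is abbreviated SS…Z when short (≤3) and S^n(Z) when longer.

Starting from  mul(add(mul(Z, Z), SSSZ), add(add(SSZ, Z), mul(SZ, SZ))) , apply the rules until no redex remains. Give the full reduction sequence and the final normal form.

  start: mul(add(mul(Z, Z), SSSZ), add(add(SSZ, Z), mul(SZ, SZ)))
  →1  mul(add(Z, SSSZ), add(add(SSZ, Z), mul(SZ, SZ)))
  →2  mul(SSSZ, add(add(SSZ, Z), mul(SZ, SZ)))
  →3  add(add(add(SSZ, Z), mul(SZ, SZ)), mul(SSZ, add(add(SSZ, Z), mul(SZ, SZ))))
  →4  add(add(S(add(SZ, Z)), mul(SZ, SZ)), mul(SSZ, add(add(SSZ, Z), mul(SZ, SZ))))
  →5  add(S(add(add(SZ, Z), mul(SZ, SZ))), mul(SSZ, add(add(SSZ, Z), mul(SZ, SZ))))
  →6  S(add(add(add(SZ, Z), mul(SZ, SZ)), mul(SSZ, add(add(SSZ, Z), mul(SZ, SZ)))))
  →7  S(add(add(S(add(Z, Z)), mul(SZ, SZ)), mul(SSZ, add(add(SSZ, Z), mul(SZ, SZ)))))
  →8  S(add(S(add(add(Z, Z), mul(SZ, SZ))), mul(SSZ, add(add(SSZ, Z), mul(SZ, SZ)))))
  →9  S(S(add(add(add(Z, Z), mul(SZ, SZ)), mul(SSZ, add(add(SSZ, Z), mul(SZ, SZ))))))
  →10  S(S(add(add(Z, mul(SZ, SZ)), mul(SSZ, add(add(SSZ, Z), mul(SZ, SZ))))))
  →11  S(S(add(mul(SZ, SZ), mul(SSZ, add(add(SSZ, Z), mul(SZ, SZ))))))
  →12  S(S(add(add(SZ, mul(Z, SZ)), mul(SSZ, add(add(SSZ, Z), mul(SZ, SZ))))))
  →13  S(S(add(S(add(Z, mul(Z, SZ))), mul(SSZ, add(add(SSZ, Z), mul(SZ, SZ))))))
  →14  S(S(S(add(add(Z, mul(Z, SZ)), mul(SSZ, add(add(SSZ, Z), mul(SZ, SZ)))))))
  →15  S(S(S(add(mul(Z, SZ), mul(SSZ, add(add(SSZ, Z), mul(SZ, SZ)))))))
  →16  S(S(S(add(Z, mul(SSZ, add(add(SSZ, Z), mul(SZ, SZ)))))))
  →17  S(S(S(mul(SSZ, add(add(SSZ, Z), mul(SZ, SZ))))))
  →18  S(S(S(add(add(add(SSZ, Z), mul(SZ, SZ)), mul(SZ, add(add(SSZ, Z), mul(SZ, SZ)))))))
  →19  S(S(S(add(add(S(add(SZ, Z)), mul(SZ, SZ)), mul(SZ, add(add(SSZ, Z), mul(SZ, SZ)))))))
  →20  S(S(S(add(S(add(add(SZ, Z), mul(SZ, SZ))), mul(SZ, add(add(SSZ, Z), mul(SZ, SZ)))))))
  →21  S(S(S(S(add(add(add(SZ, Z), mul(SZ, SZ)), mul(SZ, add(add(SSZ, Z), mul(SZ, SZ))))))))
  →22  S(S(S(S(add(add(S(add(Z, Z)), mul(SZ, SZ)), mul(SZ, add(add(SSZ, Z), mul(SZ, SZ))))))))
  →23  S(S(S(S(add(S(add(add(Z, Z), mul(SZ, SZ))), mul(SZ, add(add(SSZ, Z), mul(SZ, SZ))))))))
  →24  S(S(S(S(S(add(add(add(Z, Z), mul(SZ, SZ)), mul(SZ, add(add(SSZ, Z), mul(SZ, SZ)))))))))
  →25  S(S(S(S(S(add(add(Z, mul(SZ, SZ)), mul(SZ, add(add(SSZ, Z), mul(SZ, SZ)))))))))
  →26  S(S(S(S(S(add(mul(SZ, SZ), mul(SZ, add(add(SSZ, Z), mul(SZ, SZ)))))))))
  →27  S(S(S(S(S(add(add(SZ, mul(Z, SZ)), mul(SZ, add(add(SSZ, Z), mul(SZ, SZ)))))))))
  →28  S(S(S(S(S(add(S(add(Z, mul(Z, SZ))), mul(SZ, add(add(SSZ, Z), mul(SZ, SZ)))))))))
  →29  S(S(S(S(S(S(add(add(Z, mul(Z, SZ)), mul(SZ, add(add(SSZ, Z), mul(SZ, SZ))))))))))
  →30  S(S(S(S(S(S(add(mul(Z, SZ), mul(SZ, add(add(SSZ, Z), mul(SZ, SZ))))))))))
  →31  S(S(S(S(S(S(add(Z, mul(SZ, add(add(SSZ, Z), mul(SZ, SZ))))))))))
  →32  S(S(S(S(S(S(mul(SZ, add(add(SSZ, Z), mul(SZ, SZ)))))))))
  →33  S(S(S(S(S(S(add(add(add(SSZ, Z), mul(SZ, SZ)), mul(Z, add(add(SSZ, Z), mul(SZ, SZ))))))))))
  →34  S(S(S(S(S(S(add(add(S(add(SZ, Z)), mul(SZ, SZ)), mul(Z, add(add(SSZ, Z), mul(SZ, SZ))))))))))
  →35  S(S(S(S(S(S(add(S(add(add(SZ, Z), mul(SZ, SZ))), mul(Z, add(add(SSZ, Z), mul(SZ, SZ))))))))))
  →36  S(S(S(S(S(S(S(add(add(add(SZ, Z), mul(SZ, SZ)), mul(Z, add(add(SSZ, Z), mul(SZ, SZ)))))))))))
  →37  S(S(S(S(S(S(S(add(add(S(add(Z, Z)), mul(SZ, SZ)), mul(Z, add(add(SSZ, Z), mul(SZ, SZ)))))))))))
  →38  S(S(S(S(S(S(S(add(S(add(add(Z, Z), mul(SZ, SZ))), mul(Z, add(add(SSZ, Z), mul(SZ, SZ)))))))))))
  →39  S(S(S(S(S(S(S(S(add(add(add(Z, Z), mul(SZ, SZ)), mul(Z, add(add(SSZ, Z), mul(SZ, SZ))))))))))))
  →40  S(S(S(S(S(S(S(S(add(add(Z, mul(SZ, SZ)), mul(Z, add(add(SSZ, Z), mul(SZ, SZ))))))))))))
  →41  S(S(S(S(S(S(S(S(add(mul(SZ, SZ), mul(Z, add(add(SSZ, Z), mul(SZ, SZ))))))))))))
  →42  S(S(S(S(S(S(S(S(add(add(SZ, mul(Z, SZ)), mul(Z, add(add(SSZ, Z), mul(SZ, SZ))))))))))))
  →43  S(S(S(S(S(S(S(S(add(S(add(Z, mul(Z, SZ))), mul(Z, add(add(SSZ, Z), mul(SZ, SZ))))))))))))
  →44  S(S(S(S(S(S(S(S(S(add(add(Z, mul(Z, SZ)), mul(Z, add(add(SSZ, Z), mul(SZ, SZ)))))))))))))
  →45  S(S(S(S(S(S(S(S(S(add(mul(Z, SZ), mul(Z, add(add(SSZ, Z), mul(SZ, SZ)))))))))))))
  →46  S(S(S(S(S(S(S(S(S(add(Z, mul(Z, add(add(SSZ, Z), mul(SZ, SZ)))))))))))))
  →47  S(S(S(S(S(S(S(S(S(mul(Z, add(add(SSZ, Z), mul(SZ, SZ))))))))))))
  →48  S^9(Z)

Answer: normal form = S^9(Z)  (in 48 steps)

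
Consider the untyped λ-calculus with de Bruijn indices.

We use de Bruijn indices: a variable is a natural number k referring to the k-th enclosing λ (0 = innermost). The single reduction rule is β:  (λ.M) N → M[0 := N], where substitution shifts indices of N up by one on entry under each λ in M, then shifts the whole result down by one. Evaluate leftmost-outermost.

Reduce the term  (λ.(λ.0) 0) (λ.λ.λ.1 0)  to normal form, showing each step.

Answer: normal form = λ.λ.λ.1 0  (in 2 steps)

Derivation:
  start: (λ.(λ.0) 0) (λ.λ.λ.1 0)
  →1  (λ.0) (λ.λ.λ.1 0)
  →2  λ.λ.λ.1 0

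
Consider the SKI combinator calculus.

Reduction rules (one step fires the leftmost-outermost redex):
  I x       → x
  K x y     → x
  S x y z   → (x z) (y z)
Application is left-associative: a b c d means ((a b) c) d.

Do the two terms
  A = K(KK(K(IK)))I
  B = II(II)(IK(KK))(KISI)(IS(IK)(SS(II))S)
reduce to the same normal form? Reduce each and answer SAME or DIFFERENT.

Term A:
  start: K(KK(K(IK)))I
  [1] KK(K(IK))
  [2] K

Term B:
  start: II(II)(IK(KK))(KISI)(IS(IK)(SS(II))S)
  [1] I(II)(IK(KK))(KISI)(IS(IK)(SS(II))S)
  [2] II(IK(KK))(KISI)(IS(IK)(SS(II))S)
  [3] I(IK(KK))(KISI)(IS(IK)(SS(II))S)
  [4] IK(KK)(KISI)(IS(IK)(SS(II))S)
  [5] K(KK)(KISI)(IS(IK)(SS(II))S)
  [6] KK(IS(IK)(SS(II))S)
  [7] K

Answer: SAME — A ⇓ K, B ⇓ K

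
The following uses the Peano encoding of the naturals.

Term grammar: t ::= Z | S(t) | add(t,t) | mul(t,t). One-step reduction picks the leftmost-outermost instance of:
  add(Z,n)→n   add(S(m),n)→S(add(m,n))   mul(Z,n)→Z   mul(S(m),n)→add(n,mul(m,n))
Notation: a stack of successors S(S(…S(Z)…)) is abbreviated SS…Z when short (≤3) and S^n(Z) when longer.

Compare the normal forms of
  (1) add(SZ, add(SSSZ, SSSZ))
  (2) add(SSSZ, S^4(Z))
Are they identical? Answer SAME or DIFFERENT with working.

Term A:
  start: add(SZ, add(SSSZ, SSSZ))
  →1  S(add(Z, add(SSSZ, SSSZ)))
  →2  S(add(SSSZ, SSSZ))
  →3  S(S(add(SSZ, SSSZ)))
  →4  S(S(S(add(SZ, SSSZ))))
  →5  S(S(S(S(add(Z, SSSZ)))))
  →6  S^7(Z)

Term B:
  start: add(SSSZ, S^4(Z))
  →1  S(add(SSZ, S^4(Z)))
  →2  S(S(add(SZ, S^4(Z))))
  →3  S(S(S(add(Z, S^4(Z)))))
  →4  S^7(Z)

Answer: SAME — A ⇓ S^7(Z), B ⇓ S^7(Z)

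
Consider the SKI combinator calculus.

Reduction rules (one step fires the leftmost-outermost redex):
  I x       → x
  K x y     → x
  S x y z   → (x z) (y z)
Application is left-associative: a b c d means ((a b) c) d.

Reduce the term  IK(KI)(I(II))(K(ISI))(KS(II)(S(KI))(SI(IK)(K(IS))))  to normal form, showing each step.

Answer: normal form = S(S(KI))S  (in 9 steps)

Working:
  start: IK(KI)(I(II))(K(ISI))(KS(II)(S(KI))(SI(IK)(K(IS))))
  step 1: K(KI)(I(II))(K(ISI))(KS(II)(S(KI))(SI(IK)(K(IS))))
  step 2: KI(K(ISI))(KS(II)(S(KI))(SI(IK)(K(IS))))
  step 3: I(KS(II)(S(KI))(SI(IK)(K(IS))))
  step 4: KS(II)(S(KI))(SI(IK)(K(IS)))
  step 5: S(S(KI))(SI(IK)(K(IS)))
  step 6: S(S(KI))(I(K(IS))(IK(K(IS))))
  step 7: S(S(KI))(K(IS)(IK(K(IS))))
  step 8: S(S(KI))(IS)
  step 9: S(S(KI))S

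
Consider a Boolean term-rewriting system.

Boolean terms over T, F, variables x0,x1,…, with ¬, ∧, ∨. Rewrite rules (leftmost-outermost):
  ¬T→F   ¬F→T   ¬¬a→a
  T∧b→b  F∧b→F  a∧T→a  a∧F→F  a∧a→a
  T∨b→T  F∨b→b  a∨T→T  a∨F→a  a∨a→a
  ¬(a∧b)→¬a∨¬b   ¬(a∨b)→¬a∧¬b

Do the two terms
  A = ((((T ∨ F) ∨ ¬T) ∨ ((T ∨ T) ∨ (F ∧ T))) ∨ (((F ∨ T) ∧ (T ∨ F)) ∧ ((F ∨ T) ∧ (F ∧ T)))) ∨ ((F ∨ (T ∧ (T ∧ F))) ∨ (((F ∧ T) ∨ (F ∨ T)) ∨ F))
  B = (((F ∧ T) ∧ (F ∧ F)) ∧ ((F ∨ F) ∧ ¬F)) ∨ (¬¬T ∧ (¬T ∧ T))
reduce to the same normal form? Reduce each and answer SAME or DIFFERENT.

Term A:
  start: ((((T ∨ F) ∨ ¬T) ∨ ((T ∨ T) ∨ (F ∧ T))) ∨ (((F ∨ T) ∧ (T ∨ F)) ∧ ((F ∨ T) ∧ (F ∧ T)))) ∨ ((F ∨ (T ∧ (T ∧ F))) ∨ (((F ∧ T) ∨ (F ∨ T)) ∨ F))
  step 1: (((T ∨ ¬T) ∨ ((T ∨ T) ∨ (F ∧ T))) ∨ (((F ∨ T) ∧ (T ∨ F)) ∧ ((F ∨ T) ∧ (F ∧ T)))) ∨ ((F ∨ (T ∧ (T ∧ F))) ∨ (((F ∧ T) ∨ (F ∨ T)) ∨ F))
  step 2: ((T ∨ ((T ∨ T) ∨ (F ∧ T))) ∨ (((F ∨ T) ∧ (T ∨ F)) ∧ ((F ∨ T) ∧ (F ∧ T)))) ∨ ((F ∨ (T ∧ (T ∧ F))) ∨ (((F ∧ T) ∨ (F ∨ T)) ∨ F))
  step 3: (T ∨ (((F ∨ T) ∧ (T ∨ F)) ∧ ((F ∨ T) ∧ (F ∧ T)))) ∨ ((F ∨ (T ∧ (T ∧ F))) ∨ (((F ∧ T) ∨ (F ∨ T)) ∨ F))
  step 4: T ∨ ((F ∨ (T ∧ (T ∧ F))) ∨ (((F ∧ T) ∨ (F ∨ T)) ∨ F))
  step 5: T

Term B:
  start: (((F ∧ T) ∧ (F ∧ F)) ∧ ((F ∨ F) ∧ ¬F)) ∨ (¬¬T ∧ (¬T ∧ T))
  step 1: ((F ∧ (F ∧ F)) ∧ ((F ∨ F) ∧ ¬F)) ∨ (¬¬T ∧ (¬T ∧ T))
  step 2: (F ∧ ((F ∨ F) ∧ ¬F)) ∨ (¬¬T ∧ (¬T ∧ T))
  step 3: F ∨ (¬¬T ∧ (¬T ∧ T))
  step 4: ¬¬T ∧ (¬T ∧ T)
  step 5: T ∧ (¬T ∧ T)
  step 6: ¬T ∧ T
  step 7: ¬T
  step 8: F

Answer: DIFFERENT — A ⇓ T, B ⇓ F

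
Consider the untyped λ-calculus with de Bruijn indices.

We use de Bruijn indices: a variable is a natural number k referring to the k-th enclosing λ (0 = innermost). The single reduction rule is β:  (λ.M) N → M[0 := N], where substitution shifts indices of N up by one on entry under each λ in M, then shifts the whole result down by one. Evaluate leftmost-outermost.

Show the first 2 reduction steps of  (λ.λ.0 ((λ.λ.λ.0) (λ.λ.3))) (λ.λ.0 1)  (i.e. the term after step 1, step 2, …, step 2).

Answer: after 2 steps: λ.0 (λ.λ.0)

Working:
  start: (λ.λ.0 ((λ.λ.λ.0) (λ.λ.3))) (λ.λ.0 1)
  →1  λ.0 ((λ.λ.λ.0) (λ.λ.λ.λ.0 1))
  →2  λ.0 (λ.λ.0)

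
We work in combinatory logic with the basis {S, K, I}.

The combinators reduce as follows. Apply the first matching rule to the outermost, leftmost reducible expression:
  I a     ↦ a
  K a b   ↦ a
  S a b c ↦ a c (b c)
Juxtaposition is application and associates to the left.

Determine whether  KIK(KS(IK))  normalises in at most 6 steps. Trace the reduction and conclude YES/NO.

Answer: YES — reaches normal form S in 3 ≤ 6 steps

Working:
  start: KIK(KS(IK))
  →1  I(KS(IK))
  →2  KS(IK)
  →3  S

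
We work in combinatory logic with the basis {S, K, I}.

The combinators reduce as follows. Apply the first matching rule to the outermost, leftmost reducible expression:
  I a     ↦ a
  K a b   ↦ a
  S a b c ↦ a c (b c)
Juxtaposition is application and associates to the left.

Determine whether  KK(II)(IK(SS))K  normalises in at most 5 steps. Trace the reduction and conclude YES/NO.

Answer: YES — reaches normal form K(SS) in 3 ≤ 5 steps

Reduction:
  start: KK(II)(IK(SS))K
  [1] K(IK(SS))K
  [2] IK(SS)
  [3] K(SS)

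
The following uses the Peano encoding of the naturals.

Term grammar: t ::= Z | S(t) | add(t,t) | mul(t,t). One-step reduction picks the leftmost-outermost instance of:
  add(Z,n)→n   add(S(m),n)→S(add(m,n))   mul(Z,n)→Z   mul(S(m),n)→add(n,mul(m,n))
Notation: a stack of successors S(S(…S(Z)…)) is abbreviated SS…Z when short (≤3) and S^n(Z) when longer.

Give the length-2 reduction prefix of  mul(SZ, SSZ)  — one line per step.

Answer: after 2 steps: S(add(SZ, mul(Z, SSZ)))

Reduction:
  start: mul(SZ, SSZ)
  step 1: add(SSZ, mul(Z, SSZ))
  step 2: S(add(SZ, mul(Z, SSZ)))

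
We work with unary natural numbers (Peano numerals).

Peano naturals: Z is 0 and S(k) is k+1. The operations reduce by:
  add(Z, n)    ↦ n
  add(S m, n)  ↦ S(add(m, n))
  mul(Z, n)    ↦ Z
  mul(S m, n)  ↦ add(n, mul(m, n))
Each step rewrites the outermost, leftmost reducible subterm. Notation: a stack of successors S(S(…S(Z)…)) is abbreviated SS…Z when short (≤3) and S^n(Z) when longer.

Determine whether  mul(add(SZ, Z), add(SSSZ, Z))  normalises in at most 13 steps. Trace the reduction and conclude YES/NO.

  start: mul(add(SZ, Z), add(SSSZ, Z))
  →1  mul(S(add(Z, Z)), add(SSSZ, Z))
  →2  add(add(SSSZ, Z), mul(add(Z, Z), add(SSSZ, Z)))
  →3  add(S(add(SSZ, Z)), mul(add(Z, Z), add(SSSZ, Z)))
  →4  S(add(add(SSZ, Z), mul(add(Z, Z), add(SSSZ, Z))))
  →5  S(add(S(add(SZ, Z)), mul(add(Z, Z), add(SSSZ, Z))))
  →6  S(S(add(add(SZ, Z), mul(add(Z, Z), add(SSSZ, Z)))))
  →7  S(S(add(S(add(Z, Z)), mul(add(Z, Z), add(SSSZ, Z)))))
  →8  S(S(S(add(add(Z, Z), mul(add(Z, Z), add(SSSZ, Z))))))
  →9  S(S(S(add(Z, mul(add(Z, Z), add(SSSZ, Z))))))
  →10  S(S(S(mul(add(Z, Z), add(SSSZ, Z)))))
  →11  S(S(S(mul(Z, add(SSSZ, Z)))))
  →12  SSSZ

Answer: YES — reaches normal form SSSZ in 12 ≤ 13 steps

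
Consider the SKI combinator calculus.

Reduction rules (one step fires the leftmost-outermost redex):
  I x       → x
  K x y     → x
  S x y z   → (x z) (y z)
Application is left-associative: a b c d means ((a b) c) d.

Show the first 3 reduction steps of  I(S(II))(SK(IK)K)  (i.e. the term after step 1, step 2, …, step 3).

Answer: after 3 steps: SI(KK(IKK))

Derivation:
  start: I(S(II))(SK(IK)K)
  [1] S(II)(SK(IK)K)
  [2] SI(SK(IK)K)
  [3] SI(KK(IKK))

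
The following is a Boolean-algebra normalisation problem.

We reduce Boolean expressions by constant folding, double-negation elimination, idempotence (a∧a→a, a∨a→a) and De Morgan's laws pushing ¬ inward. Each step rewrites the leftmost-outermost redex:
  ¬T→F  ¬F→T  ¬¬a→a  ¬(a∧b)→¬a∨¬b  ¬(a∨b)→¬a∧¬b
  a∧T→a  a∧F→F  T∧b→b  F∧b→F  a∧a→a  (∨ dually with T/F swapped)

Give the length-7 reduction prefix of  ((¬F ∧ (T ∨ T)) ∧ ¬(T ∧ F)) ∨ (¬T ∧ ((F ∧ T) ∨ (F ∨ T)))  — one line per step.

Answer: after 7 steps: ¬F ∨ (¬T ∧ ((F ∧ T) ∨ (F ∨ T)))

Reduction:
  start: ((¬F ∧ (T ∨ T)) ∧ ¬(T ∧ F)) ∨ (¬T ∧ ((F ∧ T) ∨ (F ∨ T)))
  step 1: ((T ∧ (T ∨ T)) ∧ ¬(T ∧ F)) ∨ (¬T ∧ ((F ∧ T) ∨ (F ∨ T)))
  step 2: ((T ∨ T) ∧ ¬(T ∧ F)) ∨ (¬T ∧ ((F ∧ T) ∨ (F ∨ T)))
  step 3: (T ∧ ¬(T ∧ F)) ∨ (¬T ∧ ((F ∧ T) ∨ (F ∨ T)))
  step 4: ¬(T ∧ F) ∨ (¬T ∧ ((F ∧ T) ∨ (F ∨ T)))
  step 5: (¬T ∨ ¬F) ∨ (¬T ∧ ((F ∧ T) ∨ (F ∨ T)))
  step 6: (F ∨ ¬F) ∨ (¬T ∧ ((F ∧ T) ∨ (F ∨ T)))
  step 7: ¬F ∨ (¬T ∧ ((F ∧ T) ∨ (F ∨ T)))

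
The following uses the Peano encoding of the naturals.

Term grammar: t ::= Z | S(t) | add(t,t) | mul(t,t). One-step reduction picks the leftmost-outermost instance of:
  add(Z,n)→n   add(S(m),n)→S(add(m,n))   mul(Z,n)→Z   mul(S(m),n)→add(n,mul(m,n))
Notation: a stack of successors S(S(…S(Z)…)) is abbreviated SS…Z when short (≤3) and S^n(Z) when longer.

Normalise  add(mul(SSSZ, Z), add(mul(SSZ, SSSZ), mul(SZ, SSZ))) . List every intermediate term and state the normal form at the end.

Answer: normal form = S^8(Z)  (in 31 steps)

Working:
  start: add(mul(SSSZ, Z), add(mul(SSZ, SSSZ), mul(SZ, SSZ)))
  →1  add(add(Z, mul(SSZ, Z)), add(mul(SSZ, SSSZ), mul(SZ, SSZ)))
  →2  add(mul(SSZ, Z), add(mul(SSZ, SSSZ), mul(SZ, SSZ)))
  →3  add(add(Z, mul(SZ, Z)), add(mul(SSZ, SSSZ), mul(SZ, SSZ)))
  →4  add(mul(SZ, Z), add(mul(SSZ, SSSZ), mul(SZ, SSZ)))
  →5  add(add(Z, mul(Z, Z)), add(mul(SSZ, SSSZ), mul(SZ, SSZ)))
  →6  add(mul(Z, Z), add(mul(SSZ, SSSZ), mul(SZ, SSZ)))
  →7  add(Z, add(mul(SSZ, SSSZ), mul(SZ, SSZ)))
  →8  add(mul(SSZ, SSSZ), mul(SZ, SSZ))
  →9  add(add(SSSZ, mul(SZ, SSSZ)), mul(SZ, SSZ))
  →10  add(S(add(SSZ, mul(SZ, SSSZ))), mul(SZ, SSZ))
  →11  S(add(add(SSZ, mul(SZ, SSSZ)), mul(SZ, SSZ)))
  →12  S(add(S(add(SZ, mul(SZ, SSSZ))), mul(SZ, SSZ)))
  →13  S(S(add(add(SZ, mul(SZ, SSSZ)), mul(SZ, SSZ))))
  →14  S(S(add(S(add(Z, mul(SZ, SSSZ))), mul(SZ, SSZ))))
  →15  S(S(S(add(add(Z, mul(SZ, SSSZ)), mul(SZ, SSZ)))))
  →16  S(S(S(add(mul(SZ, SSSZ), mul(SZ, SSZ)))))
  →17  S(S(S(add(add(SSSZ, mul(Z, SSSZ)), mul(SZ, SSZ)))))
  →18  S(S(S(add(S(add(SSZ, mul(Z, SSSZ))), mul(SZ, SSZ)))))
  →19  S(S(S(S(add(add(SSZ, mul(Z, SSSZ)), mul(SZ, SSZ))))))
  →20  S(S(S(S(add(S(add(SZ, mul(Z, SSSZ))), mul(SZ, SSZ))))))
  →21  S(S(S(S(S(add(add(SZ, mul(Z, SSSZ)), mul(SZ, SSZ)))))))
  →22  S(S(S(S(S(add(S(add(Z, mul(Z, SSSZ))), mul(SZ, SSZ)))))))
  →23  S(S(S(S(S(S(add(add(Z, mul(Z, SSSZ)), mul(SZ, SSZ))))))))
  →24  S(S(S(S(S(S(add(mul(Z, SSSZ), mul(SZ, SSZ))))))))
  →25  S(S(S(S(S(S(add(Z, mul(SZ, SSZ))))))))
  →26  S(S(S(S(S(S(mul(SZ, SSZ)))))))
  →27  S(S(S(S(S(S(add(SSZ, mul(Z, SSZ))))))))
  →28  S(S(S(S(S(S(S(add(SZ, mul(Z, SSZ)))))))))
  →29  S(S(S(S(S(S(S(S(add(Z, mul(Z, SSZ))))))))))
  →30  S(S(S(S(S(S(S(S(mul(Z, SSZ)))))))))
  →31  S^8(Z)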